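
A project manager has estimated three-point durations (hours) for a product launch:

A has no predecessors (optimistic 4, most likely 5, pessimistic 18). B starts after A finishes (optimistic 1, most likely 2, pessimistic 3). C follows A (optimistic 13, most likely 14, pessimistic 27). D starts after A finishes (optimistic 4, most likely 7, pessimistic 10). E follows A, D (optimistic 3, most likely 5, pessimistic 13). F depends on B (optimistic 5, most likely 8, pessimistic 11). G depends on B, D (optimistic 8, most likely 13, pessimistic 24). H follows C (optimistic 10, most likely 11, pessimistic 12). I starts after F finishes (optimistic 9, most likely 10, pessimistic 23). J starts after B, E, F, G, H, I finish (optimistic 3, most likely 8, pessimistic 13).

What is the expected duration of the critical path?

42 hours

te_A = (4 + 4·5 + 18)/6 = 42/6 = 7
te_B = (1 + 4·2 + 3)/6 = 12/6 = 2
te_C = (13 + 4·14 + 27)/6 = 96/6 = 16
te_D = (4 + 4·7 + 10)/6 = 42/6 = 7
te_E = (3 + 4·5 + 13)/6 = 36/6 = 6
te_F = (5 + 4·8 + 11)/6 = 48/6 = 8
te_G = (8 + 4·13 + 24)/6 = 84/6 = 14
te_H = (10 + 4·11 + 12)/6 = 66/6 = 11
te_I = (9 + 4·10 + 23)/6 = 72/6 = 12
te_J = (3 + 4·8 + 13)/6 = 48/6 = 8

Forward pass:
ES_A = 0; EF_A = 7
ES_B = 7; EF_B = 7+2 = 9
ES_C = 7; EF_C = 7+16 = 23
ES_D = 7; EF_D = 7+7 = 14
ES_E = max(EF_A=7, EF_D=14) = 14; EF_E = 14+6 = 20
ES_F = 9; EF_F = 9+8 = 17
ES_G = max(EF_B=9, EF_D=14) = 14; EF_G = 14+14 = 28
ES_H = 23; EF_H = 23+11 = 34
ES_I = 17; EF_I = 17+12 = 29
ES_J = max(EF_B=9, EF_E=20, EF_F=17, EF_G=28, EF_H=34, EF_I=29) = 34; EF_J = 34+8 = 42
Expected project duration μ = 42 hours. Critical path: A → C → H → J.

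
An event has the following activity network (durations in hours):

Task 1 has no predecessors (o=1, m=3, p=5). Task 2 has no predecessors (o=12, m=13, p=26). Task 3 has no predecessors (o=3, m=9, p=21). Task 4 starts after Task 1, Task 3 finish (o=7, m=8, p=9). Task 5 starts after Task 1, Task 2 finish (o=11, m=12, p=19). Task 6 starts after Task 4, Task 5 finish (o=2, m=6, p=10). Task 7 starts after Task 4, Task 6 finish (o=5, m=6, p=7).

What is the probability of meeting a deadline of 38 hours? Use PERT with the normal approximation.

te_Task 1 = (1 + 4·3 + 5)/6 = 18/6 = 3; σ²_Task 1 = ((5−1)/6)² = 0.444
te_Task 2 = (12 + 4·13 + 26)/6 = 90/6 = 15; σ²_Task 2 = ((26−12)/6)² = 5.444
te_Task 3 = (3 + 4·9 + 21)/6 = 60/6 = 10; σ²_Task 3 = ((21−3)/6)² = 9.000
te_Task 4 = (7 + 4·8 + 9)/6 = 48/6 = 8; σ²_Task 4 = ((9−7)/6)² = 0.111
te_Task 5 = (11 + 4·12 + 19)/6 = 78/6 = 13; σ²_Task 5 = ((19−11)/6)² = 1.778
te_Task 6 = (2 + 4·6 + 10)/6 = 36/6 = 6; σ²_Task 6 = ((10−2)/6)² = 1.778
te_Task 7 = (5 + 4·6 + 7)/6 = 36/6 = 6; σ²_Task 7 = ((7−5)/6)² = 0.111

Forward pass:
ES_Task 1 = 0; EF_Task 1 = 3
ES_Task 2 = 0; EF_Task 2 = 15
ES_Task 3 = 0; EF_Task 3 = 10
ES_Task 4 = max(EF_Task 1=3, EF_Task 3=10) = 10; EF_Task 4 = 10+8 = 18
ES_Task 5 = max(EF_Task 1=3, EF_Task 2=15) = 15; EF_Task 5 = 15+13 = 28
ES_Task 6 = max(EF_Task 4=18, EF_Task 5=28) = 28; EF_Task 6 = 28+6 = 34
ES_Task 7 = max(EF_Task 4=18, EF_Task 6=34) = 34; EF_Task 7 = 34+6 = 40
Expected project duration μ = 40 hours. Critical path: Task 2 → Task 5 → Task 6 → Task 7.

Variance along critical path = 5.444 + 1.778 + 1.778 + 0.111 = 9.111; σ = √9.111 = 3.018 hours.
Z = (38 − 40) / 3.018 = -0.663
P(T ≤ 38) = Φ(-0.663) ≈ 0.254

0.254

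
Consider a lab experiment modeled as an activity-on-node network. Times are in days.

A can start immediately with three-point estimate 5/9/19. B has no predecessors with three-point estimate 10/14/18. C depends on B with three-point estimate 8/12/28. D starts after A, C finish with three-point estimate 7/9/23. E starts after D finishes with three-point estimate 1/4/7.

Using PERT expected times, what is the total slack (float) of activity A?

te_A = (5 + 4·9 + 19)/6 = 60/6 = 10
te_B = (10 + 4·14 + 18)/6 = 84/6 = 14
te_C = (8 + 4·12 + 28)/6 = 84/6 = 14
te_D = (7 + 4·9 + 23)/6 = 66/6 = 11
te_E = (1 + 4·4 + 7)/6 = 24/6 = 4

Forward pass:
ES_A = 0; EF_A = 10
ES_B = 0; EF_B = 14
ES_C = 14; EF_C = 14+14 = 28
ES_D = max(EF_A=10, EF_C=28) = 28; EF_D = 28+11 = 39
ES_E = 39; EF_E = 39+4 = 43
Expected project duration μ = 43 days. Critical path: B → C → D → E.

Backward pass:
LF_E = 43; LS_E = 43−4 = 39
LF_D = LS_E = 39; LS_D = 39−11 = 28
LF_C = LS_D = 28; LS_C = 28−14 = 14
LF_B = LS_C = 14; LS_B = 14−14 = 0
LF_A = LS_D = 28; LS_A = 28−10 = 18
Slack_A = LS_A − ES_A = 18 − 0 = 18

18 days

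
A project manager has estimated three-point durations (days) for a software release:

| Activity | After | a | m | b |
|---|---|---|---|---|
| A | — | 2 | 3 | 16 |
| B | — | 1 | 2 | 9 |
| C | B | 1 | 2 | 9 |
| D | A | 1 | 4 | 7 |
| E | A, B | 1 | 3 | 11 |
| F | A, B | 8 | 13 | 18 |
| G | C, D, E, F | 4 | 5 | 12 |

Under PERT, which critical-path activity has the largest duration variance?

A

te_A = (2 + 4·3 + 16)/6 = 30/6 = 5; σ²_A = ((16−2)/6)² = 5.444
te_B = (1 + 4·2 + 9)/6 = 18/6 = 3; σ²_B = ((9−1)/6)² = 1.778
te_C = (1 + 4·2 + 9)/6 = 18/6 = 3; σ²_C = ((9−1)/6)² = 1.778
te_D = (1 + 4·4 + 7)/6 = 24/6 = 4; σ²_D = ((7−1)/6)² = 1.000
te_E = (1 + 4·3 + 11)/6 = 24/6 = 4; σ²_E = ((11−1)/6)² = 2.778
te_F = (8 + 4·13 + 18)/6 = 78/6 = 13; σ²_F = ((18−8)/6)² = 2.778
te_G = (4 + 4·5 + 12)/6 = 36/6 = 6; σ²_G = ((12−4)/6)² = 1.778

Forward pass:
ES_A = 0; EF_A = 5
ES_B = 0; EF_B = 3
ES_C = 3; EF_C = 3+3 = 6
ES_D = 5; EF_D = 5+4 = 9
ES_E = max(EF_A=5, EF_B=3) = 5; EF_E = 5+4 = 9
ES_F = max(EF_A=5, EF_B=3) = 5; EF_F = 5+13 = 18
ES_G = max(EF_C=6, EF_D=9, EF_E=9, EF_F=18) = 18; EF_G = 18+6 = 24
Expected project duration μ = 24 days. Critical path: A → F → G.

Variances on critical path: σ²_A=5.444, σ²_F=2.778, σ²_G=1.778.
Largest is σ²_A = 5.444.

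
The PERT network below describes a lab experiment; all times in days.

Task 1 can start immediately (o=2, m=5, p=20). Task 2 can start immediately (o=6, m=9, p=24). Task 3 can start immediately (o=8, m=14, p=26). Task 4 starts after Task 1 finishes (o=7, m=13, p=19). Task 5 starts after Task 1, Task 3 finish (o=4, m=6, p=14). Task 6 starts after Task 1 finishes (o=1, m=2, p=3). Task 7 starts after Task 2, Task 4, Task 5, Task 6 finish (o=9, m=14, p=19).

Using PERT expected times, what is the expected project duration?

te_Task 1 = (2 + 4·5 + 20)/6 = 42/6 = 7
te_Task 2 = (6 + 4·9 + 24)/6 = 66/6 = 11
te_Task 3 = (8 + 4·14 + 26)/6 = 90/6 = 15
te_Task 4 = (7 + 4·13 + 19)/6 = 78/6 = 13
te_Task 5 = (4 + 4·6 + 14)/6 = 42/6 = 7
te_Task 6 = (1 + 4·2 + 3)/6 = 12/6 = 2
te_Task 7 = (9 + 4·14 + 19)/6 = 84/6 = 14

Forward pass:
ES_Task 1 = 0; EF_Task 1 = 7
ES_Task 2 = 0; EF_Task 2 = 11
ES_Task 3 = 0; EF_Task 3 = 15
ES_Task 4 = 7; EF_Task 4 = 7+13 = 20
ES_Task 5 = max(EF_Task 1=7, EF_Task 3=15) = 15; EF_Task 5 = 15+7 = 22
ES_Task 6 = 7; EF_Task 6 = 7+2 = 9
ES_Task 7 = max(EF_Task 2=11, EF_Task 4=20, EF_Task 5=22, EF_Task 6=9) = 22; EF_Task 7 = 22+14 = 36
Expected project duration μ = 36 days. Critical path: Task 3 → Task 5 → Task 7.

36 days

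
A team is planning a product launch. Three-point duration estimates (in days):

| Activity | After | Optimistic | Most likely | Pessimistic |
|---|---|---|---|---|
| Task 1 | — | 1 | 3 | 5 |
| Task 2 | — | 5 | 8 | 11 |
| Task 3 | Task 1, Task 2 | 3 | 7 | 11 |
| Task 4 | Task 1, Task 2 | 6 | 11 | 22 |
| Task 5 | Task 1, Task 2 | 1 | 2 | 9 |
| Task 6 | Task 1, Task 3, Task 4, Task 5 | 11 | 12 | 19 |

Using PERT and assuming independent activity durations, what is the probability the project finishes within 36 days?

0.830

te_Task 1 = (1 + 4·3 + 5)/6 = 18/6 = 3; σ²_Task 1 = ((5−1)/6)² = 0.444
te_Task 2 = (5 + 4·8 + 11)/6 = 48/6 = 8; σ²_Task 2 = ((11−5)/6)² = 1.000
te_Task 3 = (3 + 4·7 + 11)/6 = 42/6 = 7; σ²_Task 3 = ((11−3)/6)² = 1.778
te_Task 4 = (6 + 4·11 + 22)/6 = 72/6 = 12; σ²_Task 4 = ((22−6)/6)² = 7.111
te_Task 5 = (1 + 4·2 + 9)/6 = 18/6 = 3; σ²_Task 5 = ((9−1)/6)² = 1.778
te_Task 6 = (11 + 4·12 + 19)/6 = 78/6 = 13; σ²_Task 6 = ((19−11)/6)² = 1.778

Forward pass:
ES_Task 1 = 0; EF_Task 1 = 3
ES_Task 2 = 0; EF_Task 2 = 8
ES_Task 3 = max(EF_Task 1=3, EF_Task 2=8) = 8; EF_Task 3 = 8+7 = 15
ES_Task 4 = max(EF_Task 1=3, EF_Task 2=8) = 8; EF_Task 4 = 8+12 = 20
ES_Task 5 = max(EF_Task 1=3, EF_Task 2=8) = 8; EF_Task 5 = 8+3 = 11
ES_Task 6 = max(EF_Task 1=3, EF_Task 3=15, EF_Task 4=20, EF_Task 5=11) = 20; EF_Task 6 = 20+13 = 33
Expected project duration μ = 33 days. Critical path: Task 2 → Task 4 → Task 6.

Variance along critical path = 1.000 + 7.111 + 1.778 = 9.889; σ = √9.889 = 3.145 days.
Z = (36 − 33) / 3.145 = 0.954
P(T ≤ 36) = Φ(0.954) ≈ 0.830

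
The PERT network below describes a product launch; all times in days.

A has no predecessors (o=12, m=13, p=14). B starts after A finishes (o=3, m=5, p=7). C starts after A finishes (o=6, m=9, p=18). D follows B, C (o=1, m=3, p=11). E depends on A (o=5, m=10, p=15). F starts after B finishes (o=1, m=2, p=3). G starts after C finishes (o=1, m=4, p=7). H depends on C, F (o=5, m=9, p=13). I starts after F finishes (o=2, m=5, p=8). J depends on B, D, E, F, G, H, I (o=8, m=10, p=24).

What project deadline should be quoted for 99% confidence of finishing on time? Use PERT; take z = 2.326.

te_A = (12 + 4·13 + 14)/6 = 78/6 = 13; σ²_A = ((14−12)/6)² = 0.111
te_B = (3 + 4·5 + 7)/6 = 30/6 = 5; σ²_B = ((7−3)/6)² = 0.444
te_C = (6 + 4·9 + 18)/6 = 60/6 = 10; σ²_C = ((18−6)/6)² = 4.000
te_D = (1 + 4·3 + 11)/6 = 24/6 = 4; σ²_D = ((11−1)/6)² = 2.778
te_E = (5 + 4·10 + 15)/6 = 60/6 = 10; σ²_E = ((15−5)/6)² = 2.778
te_F = (1 + 4·2 + 3)/6 = 12/6 = 2; σ²_F = ((3−1)/6)² = 0.111
te_G = (1 + 4·4 + 7)/6 = 24/6 = 4; σ²_G = ((7−1)/6)² = 1.000
te_H = (5 + 4·9 + 13)/6 = 54/6 = 9; σ²_H = ((13−5)/6)² = 1.778
te_I = (2 + 4·5 + 8)/6 = 30/6 = 5; σ²_I = ((8−2)/6)² = 1.000
te_J = (8 + 4·10 + 24)/6 = 72/6 = 12; σ²_J = ((24−8)/6)² = 7.111

Forward pass:
ES_A = 0; EF_A = 13
ES_B = 13; EF_B = 13+5 = 18
ES_C = 13; EF_C = 13+10 = 23
ES_D = max(EF_B=18, EF_C=23) = 23; EF_D = 23+4 = 27
ES_E = 13; EF_E = 13+10 = 23
ES_F = 18; EF_F = 18+2 = 20
ES_G = 23; EF_G = 23+4 = 27
ES_H = max(EF_C=23, EF_F=20) = 23; EF_H = 23+9 = 32
ES_I = 20; EF_I = 20+5 = 25
ES_J = max(EF_B=18, EF_D=27, EF_E=23, EF_F=20, EF_G=27, EF_H=32, EF_I=25) = 32; EF_J = 32+12 = 44
Expected project duration μ = 44 days. Critical path: A → C → H → J.

Variance along critical path = 0.111 + 4.000 + 1.778 + 7.111 = 13.000; σ = 3.606 days.
D = μ + z·σ = 44 + 2.326·3.606 = 52.4 days

52.4 days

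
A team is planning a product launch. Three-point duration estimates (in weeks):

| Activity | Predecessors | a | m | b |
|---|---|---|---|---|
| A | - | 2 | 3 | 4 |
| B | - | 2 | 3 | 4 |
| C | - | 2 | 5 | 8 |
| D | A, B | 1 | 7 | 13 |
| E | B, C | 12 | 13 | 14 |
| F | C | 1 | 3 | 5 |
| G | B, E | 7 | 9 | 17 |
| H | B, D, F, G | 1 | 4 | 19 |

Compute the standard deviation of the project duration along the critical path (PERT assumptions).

te_A = (2 + 4·3 + 4)/6 = 18/6 = 3; σ²_A = ((4−2)/6)² = 0.111
te_B = (2 + 4·3 + 4)/6 = 18/6 = 3; σ²_B = ((4−2)/6)² = 0.111
te_C = (2 + 4·5 + 8)/6 = 30/6 = 5; σ²_C = ((8−2)/6)² = 1.000
te_D = (1 + 4·7 + 13)/6 = 42/6 = 7; σ²_D = ((13−1)/6)² = 4.000
te_E = (12 + 4·13 + 14)/6 = 78/6 = 13; σ²_E = ((14−12)/6)² = 0.111
te_F = (1 + 4·3 + 5)/6 = 18/6 = 3; σ²_F = ((5−1)/6)² = 0.444
te_G = (7 + 4·9 + 17)/6 = 60/6 = 10; σ²_G = ((17−7)/6)² = 2.778
te_H = (1 + 4·4 + 19)/6 = 36/6 = 6; σ²_H = ((19−1)/6)² = 9.000

Forward pass:
ES_A = 0; EF_A = 3
ES_B = 0; EF_B = 3
ES_C = 0; EF_C = 5
ES_D = max(EF_A=3, EF_B=3) = 3; EF_D = 3+7 = 10
ES_E = max(EF_B=3, EF_C=5) = 5; EF_E = 5+13 = 18
ES_F = 5; EF_F = 5+3 = 8
ES_G = max(EF_B=3, EF_E=18) = 18; EF_G = 18+10 = 28
ES_H = max(EF_B=3, EF_D=10, EF_F=8, EF_G=28) = 28; EF_H = 28+6 = 34
Expected project duration μ = 34 weeks. Critical path: C → E → G → H.

Variance along critical path = 1.000 + 0.111 + 2.778 + 9.000 = 12.889
σ = √12.889 = 3.590 weeks

3.59 weeks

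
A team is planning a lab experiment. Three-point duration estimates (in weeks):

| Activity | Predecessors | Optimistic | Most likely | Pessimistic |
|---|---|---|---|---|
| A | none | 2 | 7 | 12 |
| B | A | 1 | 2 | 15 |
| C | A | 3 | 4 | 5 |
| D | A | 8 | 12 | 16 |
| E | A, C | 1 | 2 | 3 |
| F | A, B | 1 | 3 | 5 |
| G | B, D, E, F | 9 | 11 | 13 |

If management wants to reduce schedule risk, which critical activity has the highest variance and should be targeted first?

te_A = (2 + 4·7 + 12)/6 = 42/6 = 7; σ²_A = ((12−2)/6)² = 2.778
te_B = (1 + 4·2 + 15)/6 = 24/6 = 4; σ²_B = ((15−1)/6)² = 5.444
te_C = (3 + 4·4 + 5)/6 = 24/6 = 4; σ²_C = ((5−3)/6)² = 0.111
te_D = (8 + 4·12 + 16)/6 = 72/6 = 12; σ²_D = ((16−8)/6)² = 1.778
te_E = (1 + 4·2 + 3)/6 = 12/6 = 2; σ²_E = ((3−1)/6)² = 0.111
te_F = (1 + 4·3 + 5)/6 = 18/6 = 3; σ²_F = ((5−1)/6)² = 0.444
te_G = (9 + 4·11 + 13)/6 = 66/6 = 11; σ²_G = ((13−9)/6)² = 0.444

Forward pass:
ES_A = 0; EF_A = 7
ES_B = 7; EF_B = 7+4 = 11
ES_C = 7; EF_C = 7+4 = 11
ES_D = 7; EF_D = 7+12 = 19
ES_E = max(EF_A=7, EF_C=11) = 11; EF_E = 11+2 = 13
ES_F = max(EF_A=7, EF_B=11) = 11; EF_F = 11+3 = 14
ES_G = max(EF_B=11, EF_D=19, EF_E=13, EF_F=14) = 19; EF_G = 19+11 = 30
Expected project duration μ = 30 weeks. Critical path: A → D → G.

Variances on critical path: σ²_A=2.778, σ²_D=1.778, σ²_G=0.444.
Largest is σ²_A = 2.778.

A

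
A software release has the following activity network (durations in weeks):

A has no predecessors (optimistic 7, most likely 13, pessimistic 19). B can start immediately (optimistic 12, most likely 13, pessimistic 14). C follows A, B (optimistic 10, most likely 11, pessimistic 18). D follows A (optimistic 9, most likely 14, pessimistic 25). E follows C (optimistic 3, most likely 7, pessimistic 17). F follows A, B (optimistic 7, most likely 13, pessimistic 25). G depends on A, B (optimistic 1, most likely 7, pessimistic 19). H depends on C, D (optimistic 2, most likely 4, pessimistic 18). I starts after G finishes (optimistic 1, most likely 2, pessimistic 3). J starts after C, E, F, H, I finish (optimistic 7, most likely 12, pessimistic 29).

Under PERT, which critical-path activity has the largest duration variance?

te_A = (7 + 4·13 + 19)/6 = 78/6 = 13; σ²_A = ((19−7)/6)² = 4.000
te_B = (12 + 4·13 + 14)/6 = 78/6 = 13; σ²_B = ((14−12)/6)² = 0.111
te_C = (10 + 4·11 + 18)/6 = 72/6 = 12; σ²_C = ((18−10)/6)² = 1.778
te_D = (9 + 4·14 + 25)/6 = 90/6 = 15; σ²_D = ((25−9)/6)² = 7.111
te_E = (3 + 4·7 + 17)/6 = 48/6 = 8; σ²_E = ((17−3)/6)² = 5.444
te_F = (7 + 4·13 + 25)/6 = 84/6 = 14; σ²_F = ((25−7)/6)² = 9.000
te_G = (1 + 4·7 + 19)/6 = 48/6 = 8; σ²_G = ((19−1)/6)² = 9.000
te_H = (2 + 4·4 + 18)/6 = 36/6 = 6; σ²_H = ((18−2)/6)² = 7.111
te_I = (1 + 4·2 + 3)/6 = 12/6 = 2; σ²_I = ((3−1)/6)² = 0.111
te_J = (7 + 4·12 + 29)/6 = 84/6 = 14; σ²_J = ((29−7)/6)² = 13.444

Forward pass:
ES_A = 0; EF_A = 13
ES_B = 0; EF_B = 13
ES_C = max(EF_A=13, EF_B=13) = 13; EF_C = 13+12 = 25
ES_D = 13; EF_D = 13+15 = 28
ES_E = 25; EF_E = 25+8 = 33
ES_F = max(EF_A=13, EF_B=13) = 13; EF_F = 13+14 = 27
ES_G = max(EF_A=13, EF_B=13) = 13; EF_G = 13+8 = 21
ES_H = max(EF_C=25, EF_D=28) = 28; EF_H = 28+6 = 34
ES_I = 21; EF_I = 21+2 = 23
ES_J = max(EF_C=25, EF_E=33, EF_F=27, EF_H=34, EF_I=23) = 34; EF_J = 34+14 = 48
Expected project duration μ = 48 weeks. Critical path: A → D → H → J.

Variances on critical path: σ²_A=4.000, σ²_D=7.111, σ²_H=7.111, σ²_J=13.444.
Largest is σ²_J = 13.444.

J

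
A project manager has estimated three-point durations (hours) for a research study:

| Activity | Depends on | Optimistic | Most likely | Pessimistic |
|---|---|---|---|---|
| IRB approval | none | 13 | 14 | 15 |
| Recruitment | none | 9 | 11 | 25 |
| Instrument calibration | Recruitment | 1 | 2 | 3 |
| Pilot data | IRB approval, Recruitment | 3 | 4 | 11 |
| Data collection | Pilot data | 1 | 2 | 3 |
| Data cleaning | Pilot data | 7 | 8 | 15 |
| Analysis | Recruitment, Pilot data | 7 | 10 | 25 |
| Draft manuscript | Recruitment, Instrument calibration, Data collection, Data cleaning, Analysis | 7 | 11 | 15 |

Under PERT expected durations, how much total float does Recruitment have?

te_IRB approval = (13 + 4·14 + 15)/6 = 84/6 = 14
te_Recruitment = (9 + 4·11 + 25)/6 = 78/6 = 13
te_Instrument calibration = (1 + 4·2 + 3)/6 = 12/6 = 2
te_Pilot data = (3 + 4·4 + 11)/6 = 30/6 = 5
te_Data collection = (1 + 4·2 + 3)/6 = 12/6 = 2
te_Data cleaning = (7 + 4·8 + 15)/6 = 54/6 = 9
te_Analysis = (7 + 4·10 + 25)/6 = 72/6 = 12
te_Draft manuscript = (7 + 4·11 + 15)/6 = 66/6 = 11

Forward pass:
ES_IRB approval = 0; EF_IRB approval = 14
ES_Recruitment = 0; EF_Recruitment = 13
ES_Instrument calibration = 13; EF_Instrument calibration = 13+2 = 15
ES_Pilot data = max(EF_IRB approval=14, EF_Recruitment=13) = 14; EF_Pilot data = 14+5 = 19
ES_Data collection = 19; EF_Data collection = 19+2 = 21
ES_Data cleaning = 19; EF_Data cleaning = 19+9 = 28
ES_Analysis = max(EF_Recruitment=13, EF_Pilot data=19) = 19; EF_Analysis = 19+12 = 31
ES_Draft manuscript = max(EF_Recruitment=13, EF_Instrument calibration=15, EF_Data collection=21, EF_Data cleaning=28, EF_Analysis=31) = 31; EF_Draft manuscript = 31+11 = 42
Expected project duration μ = 42 hours. Critical path: IRB approval → Pilot data → Analysis → Draft manuscript.

Backward pass:
LF_Draft manuscript = 42; LS_Draft manuscript = 42−11 = 31
LF_Analysis = LS_Draft manuscript = 31; LS_Analysis = 31−12 = 19
LF_Data cleaning = LS_Draft manuscript = 31; LS_Data cleaning = 31−9 = 22
LF_Data collection = LS_Draft manuscript = 31; LS_Data collection = 31−2 = 29
LF_Pilot data = min(LS_Data collection=29, LS_Data cleaning=22, LS_Analysis=19) = 19; LS_Pilot data = 19−5 = 14
LF_Instrument calibration = LS_Draft manuscript = 31; LS_Instrument calibration = 31−2 = 29
LF_Recruitment = min(LS_Instrument calibration=29, LS_Pilot data=14, LS_Analysis=19, LS_Draft manuscript=31) = 14; LS_Recruitment = 14−13 = 1
LF_IRB approval = LS_Pilot data = 14; LS_IRB approval = 14−14 = 0
Slack_Recruitment = LS_Recruitment − ES_Recruitment = 1 − 0 = 1

1 hours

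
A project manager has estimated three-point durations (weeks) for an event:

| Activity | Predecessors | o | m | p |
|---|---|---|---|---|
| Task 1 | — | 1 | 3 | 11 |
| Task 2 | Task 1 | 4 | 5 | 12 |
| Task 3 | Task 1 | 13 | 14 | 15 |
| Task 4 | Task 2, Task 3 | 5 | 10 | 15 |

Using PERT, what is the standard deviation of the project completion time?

te_Task 1 = (1 + 4·3 + 11)/6 = 24/6 = 4; σ²_Task 1 = ((11−1)/6)² = 2.778
te_Task 2 = (4 + 4·5 + 12)/6 = 36/6 = 6; σ²_Task 2 = ((12−4)/6)² = 1.778
te_Task 3 = (13 + 4·14 + 15)/6 = 84/6 = 14; σ²_Task 3 = ((15−13)/6)² = 0.111
te_Task 4 = (5 + 4·10 + 15)/6 = 60/6 = 10; σ²_Task 4 = ((15−5)/6)² = 2.778

Forward pass:
ES_Task 1 = 0; EF_Task 1 = 4
ES_Task 2 = 4; EF_Task 2 = 4+6 = 10
ES_Task 3 = 4; EF_Task 3 = 4+14 = 18
ES_Task 4 = max(EF_Task 2=10, EF_Task 3=18) = 18; EF_Task 4 = 18+10 = 28
Expected project duration μ = 28 weeks. Critical path: Task 1 → Task 3 → Task 4.

Variance along critical path = 2.778 + 0.111 + 2.778 = 5.667
σ = √5.667 = 2.380 weeks

2.38 weeks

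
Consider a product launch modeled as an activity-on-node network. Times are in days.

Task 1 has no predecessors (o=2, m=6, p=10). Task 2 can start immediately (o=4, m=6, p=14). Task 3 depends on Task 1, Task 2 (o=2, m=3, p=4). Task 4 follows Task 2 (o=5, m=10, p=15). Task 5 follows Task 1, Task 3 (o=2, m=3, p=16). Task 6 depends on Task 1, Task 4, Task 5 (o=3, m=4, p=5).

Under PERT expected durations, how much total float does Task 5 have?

te_Task 1 = (2 + 4·6 + 10)/6 = 36/6 = 6
te_Task 2 = (4 + 4·6 + 14)/6 = 42/6 = 7
te_Task 3 = (2 + 4·3 + 4)/6 = 18/6 = 3
te_Task 4 = (5 + 4·10 + 15)/6 = 60/6 = 10
te_Task 5 = (2 + 4·3 + 16)/6 = 30/6 = 5
te_Task 6 = (3 + 4·4 + 5)/6 = 24/6 = 4

Forward pass:
ES_Task 1 = 0; EF_Task 1 = 6
ES_Task 2 = 0; EF_Task 2 = 7
ES_Task 3 = max(EF_Task 1=6, EF_Task 2=7) = 7; EF_Task 3 = 7+3 = 10
ES_Task 4 = 7; EF_Task 4 = 7+10 = 17
ES_Task 5 = max(EF_Task 1=6, EF_Task 3=10) = 10; EF_Task 5 = 10+5 = 15
ES_Task 6 = max(EF_Task 1=6, EF_Task 4=17, EF_Task 5=15) = 17; EF_Task 6 = 17+4 = 21
Expected project duration μ = 21 days. Critical path: Task 2 → Task 4 → Task 6.

Backward pass:
LF_Task 6 = 21; LS_Task 6 = 21−4 = 17
LF_Task 5 = LS_Task 6 = 17; LS_Task 5 = 17−5 = 12
LF_Task 4 = LS_Task 6 = 17; LS_Task 4 = 17−10 = 7
LF_Task 3 = LS_Task 5 = 12; LS_Task 3 = 12−3 = 9
LF_Task 2 = min(LS_Task 3=9, LS_Task 4=7) = 7; LS_Task 2 = 7−7 = 0
LF_Task 1 = min(LS_Task 3=9, LS_Task 5=12, LS_Task 6=17) = 9; LS_Task 1 = 9−6 = 3
Slack_Task 5 = LS_Task 5 − ES_Task 5 = 12 − 10 = 2

2 days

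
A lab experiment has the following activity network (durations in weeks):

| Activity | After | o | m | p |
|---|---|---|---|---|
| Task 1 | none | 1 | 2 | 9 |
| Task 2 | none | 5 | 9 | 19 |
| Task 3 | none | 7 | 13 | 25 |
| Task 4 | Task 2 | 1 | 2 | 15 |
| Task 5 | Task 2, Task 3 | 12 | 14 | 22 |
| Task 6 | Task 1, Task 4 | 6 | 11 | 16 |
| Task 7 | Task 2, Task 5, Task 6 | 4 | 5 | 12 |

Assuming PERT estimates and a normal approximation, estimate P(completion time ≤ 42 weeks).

0.971

te_Task 1 = (1 + 4·2 + 9)/6 = 18/6 = 3; σ²_Task 1 = ((9−1)/6)² = 1.778
te_Task 2 = (5 + 4·9 + 19)/6 = 60/6 = 10; σ²_Task 2 = ((19−5)/6)² = 5.444
te_Task 3 = (7 + 4·13 + 25)/6 = 84/6 = 14; σ²_Task 3 = ((25−7)/6)² = 9.000
te_Task 4 = (1 + 4·2 + 15)/6 = 24/6 = 4; σ²_Task 4 = ((15−1)/6)² = 5.444
te_Task 5 = (12 + 4·14 + 22)/6 = 90/6 = 15; σ²_Task 5 = ((22−12)/6)² = 2.778
te_Task 6 = (6 + 4·11 + 16)/6 = 66/6 = 11; σ²_Task 6 = ((16−6)/6)² = 2.778
te_Task 7 = (4 + 4·5 + 12)/6 = 36/6 = 6; σ²_Task 7 = ((12−4)/6)² = 1.778

Forward pass:
ES_Task 1 = 0; EF_Task 1 = 3
ES_Task 2 = 0; EF_Task 2 = 10
ES_Task 3 = 0; EF_Task 3 = 14
ES_Task 4 = 10; EF_Task 4 = 10+4 = 14
ES_Task 5 = max(EF_Task 2=10, EF_Task 3=14) = 14; EF_Task 5 = 14+15 = 29
ES_Task 6 = max(EF_Task 1=3, EF_Task 4=14) = 14; EF_Task 6 = 14+11 = 25
ES_Task 7 = max(EF_Task 2=10, EF_Task 5=29, EF_Task 6=25) = 29; EF_Task 7 = 29+6 = 35
Expected project duration μ = 35 weeks. Critical path: Task 3 → Task 5 → Task 7.

Variance along critical path = 9.000 + 2.778 + 1.778 = 13.556; σ = √13.556 = 3.682 weeks.
Z = (42 − 35) / 3.682 = 1.901
P(T ≤ 42) = Φ(1.901) ≈ 0.971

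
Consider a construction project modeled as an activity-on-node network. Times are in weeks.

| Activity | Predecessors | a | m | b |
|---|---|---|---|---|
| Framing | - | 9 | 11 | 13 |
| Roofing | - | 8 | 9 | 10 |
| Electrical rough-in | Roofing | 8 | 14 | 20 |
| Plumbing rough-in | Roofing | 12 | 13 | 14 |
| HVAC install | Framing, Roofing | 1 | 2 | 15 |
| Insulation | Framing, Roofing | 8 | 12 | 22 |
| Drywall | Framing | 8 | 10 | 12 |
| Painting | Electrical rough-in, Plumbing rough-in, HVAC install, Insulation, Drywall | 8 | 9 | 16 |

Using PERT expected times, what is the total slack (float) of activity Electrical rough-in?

te_Framing = (9 + 4·11 + 13)/6 = 66/6 = 11
te_Roofing = (8 + 4·9 + 10)/6 = 54/6 = 9
te_Electrical rough-in = (8 + 4·14 + 20)/6 = 84/6 = 14
te_Plumbing rough-in = (12 + 4·13 + 14)/6 = 78/6 = 13
te_HVAC install = (1 + 4·2 + 15)/6 = 24/6 = 4
te_Insulation = (8 + 4·12 + 22)/6 = 78/6 = 13
te_Drywall = (8 + 4·10 + 12)/6 = 60/6 = 10
te_Painting = (8 + 4·9 + 16)/6 = 60/6 = 10

Forward pass:
ES_Framing = 0; EF_Framing = 11
ES_Roofing = 0; EF_Roofing = 9
ES_Electrical rough-in = 9; EF_Electrical rough-in = 9+14 = 23
ES_Plumbing rough-in = 9; EF_Plumbing rough-in = 9+13 = 22
ES_HVAC install = max(EF_Framing=11, EF_Roofing=9) = 11; EF_HVAC install = 11+4 = 15
ES_Insulation = max(EF_Framing=11, EF_Roofing=9) = 11; EF_Insulation = 11+13 = 24
ES_Drywall = 11; EF_Drywall = 11+10 = 21
ES_Painting = max(EF_Electrical rough-in=23, EF_Plumbing rough-in=22, EF_HVAC install=15, EF_Insulation=24, EF_Drywall=21) = 24; EF_Painting = 24+10 = 34
Expected project duration μ = 34 weeks. Critical path: Framing → Insulation → Painting.

Backward pass:
LF_Painting = 34; LS_Painting = 34−10 = 24
LF_Drywall = LS_Painting = 24; LS_Drywall = 24−10 = 14
LF_Insulation = LS_Painting = 24; LS_Insulation = 24−13 = 11
LF_HVAC install = LS_Painting = 24; LS_HVAC install = 24−4 = 20
LF_Plumbing rough-in = LS_Painting = 24; LS_Plumbing rough-in = 24−13 = 11
LF_Electrical rough-in = LS_Painting = 24; LS_Electrical rough-in = 24−14 = 10
LF_Roofing = min(LS_Electrical rough-in=10, LS_Plumbing rough-in=11, LS_HVAC install=20, LS_Insulation=11) = 10; LS_Roofing = 10−9 = 1
LF_Framing = min(LS_HVAC install=20, LS_Insulation=11, LS_Drywall=14) = 11; LS_Framing = 11−11 = 0
Slack_Electrical rough-in = LS_Electrical rough-in − ES_Electrical rough-in = 10 − 9 = 1

1 weeks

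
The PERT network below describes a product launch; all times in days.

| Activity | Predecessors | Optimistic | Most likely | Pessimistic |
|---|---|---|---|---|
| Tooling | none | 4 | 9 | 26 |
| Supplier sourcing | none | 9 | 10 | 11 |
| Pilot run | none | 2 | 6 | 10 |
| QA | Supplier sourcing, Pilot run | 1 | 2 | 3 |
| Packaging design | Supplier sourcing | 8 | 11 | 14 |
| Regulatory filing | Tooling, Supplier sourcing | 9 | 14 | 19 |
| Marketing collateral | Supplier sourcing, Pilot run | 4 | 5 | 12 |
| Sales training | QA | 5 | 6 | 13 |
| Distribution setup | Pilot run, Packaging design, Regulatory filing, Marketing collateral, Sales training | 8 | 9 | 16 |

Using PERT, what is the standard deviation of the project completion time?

4.24 days

te_Tooling = (4 + 4·9 + 26)/6 = 66/6 = 11; σ²_Tooling = ((26−4)/6)² = 13.444
te_Supplier sourcing = (9 + 4·10 + 11)/6 = 60/6 = 10; σ²_Supplier sourcing = ((11−9)/6)² = 0.111
te_Pilot run = (2 + 4·6 + 10)/6 = 36/6 = 6; σ²_Pilot run = ((10−2)/6)² = 1.778
te_QA = (1 + 4·2 + 3)/6 = 12/6 = 2; σ²_QA = ((3−1)/6)² = 0.111
te_Packaging design = (8 + 4·11 + 14)/6 = 66/6 = 11; σ²_Packaging design = ((14−8)/6)² = 1.000
te_Regulatory filing = (9 + 4·14 + 19)/6 = 84/6 = 14; σ²_Regulatory filing = ((19−9)/6)² = 2.778
te_Marketing collateral = (4 + 4·5 + 12)/6 = 36/6 = 6; σ²_Marketing collateral = ((12−4)/6)² = 1.778
te_Sales training = (5 + 4·6 + 13)/6 = 42/6 = 7; σ²_Sales training = ((13−5)/6)² = 1.778
te_Distribution setup = (8 + 4·9 + 16)/6 = 60/6 = 10; σ²_Distribution setup = ((16−8)/6)² = 1.778

Forward pass:
ES_Tooling = 0; EF_Tooling = 11
ES_Supplier sourcing = 0; EF_Supplier sourcing = 10
ES_Pilot run = 0; EF_Pilot run = 6
ES_QA = max(EF_Supplier sourcing=10, EF_Pilot run=6) = 10; EF_QA = 10+2 = 12
ES_Packaging design = 10; EF_Packaging design = 10+11 = 21
ES_Regulatory filing = max(EF_Tooling=11, EF_Supplier sourcing=10) = 11; EF_Regulatory filing = 11+14 = 25
ES_Marketing collateral = max(EF_Supplier sourcing=10, EF_Pilot run=6) = 10; EF_Marketing collateral = 10+6 = 16
ES_Sales training = 12; EF_Sales training = 12+7 = 19
ES_Distribution setup = max(EF_Pilot run=6, EF_Packaging design=21, EF_Regulatory filing=25, EF_Marketing collateral=16, EF_Sales training=19) = 25; EF_Distribution setup = 25+10 = 35
Expected project duration μ = 35 days. Critical path: Tooling → Regulatory filing → Distribution setup.

Variance along critical path = 13.444 + 2.778 + 1.778 = 18.000
σ = √18.000 = 4.243 days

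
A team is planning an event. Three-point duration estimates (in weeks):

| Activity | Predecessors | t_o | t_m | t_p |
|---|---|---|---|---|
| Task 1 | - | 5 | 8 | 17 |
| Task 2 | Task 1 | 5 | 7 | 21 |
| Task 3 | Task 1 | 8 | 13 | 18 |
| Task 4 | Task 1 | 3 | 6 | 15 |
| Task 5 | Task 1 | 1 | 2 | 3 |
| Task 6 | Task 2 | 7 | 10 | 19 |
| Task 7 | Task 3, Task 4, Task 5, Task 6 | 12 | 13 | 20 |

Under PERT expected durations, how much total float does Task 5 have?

te_Task 1 = (5 + 4·8 + 17)/6 = 54/6 = 9
te_Task 2 = (5 + 4·7 + 21)/6 = 54/6 = 9
te_Task 3 = (8 + 4·13 + 18)/6 = 78/6 = 13
te_Task 4 = (3 + 4·6 + 15)/6 = 42/6 = 7
te_Task 5 = (1 + 4·2 + 3)/6 = 12/6 = 2
te_Task 6 = (7 + 4·10 + 19)/6 = 66/6 = 11
te_Task 7 = (12 + 4·13 + 20)/6 = 84/6 = 14

Forward pass:
ES_Task 1 = 0; EF_Task 1 = 9
ES_Task 2 = 9; EF_Task 2 = 9+9 = 18
ES_Task 3 = 9; EF_Task 3 = 9+13 = 22
ES_Task 4 = 9; EF_Task 4 = 9+7 = 16
ES_Task 5 = 9; EF_Task 5 = 9+2 = 11
ES_Task 6 = 18; EF_Task 6 = 18+11 = 29
ES_Task 7 = max(EF_Task 3=22, EF_Task 4=16, EF_Task 5=11, EF_Task 6=29) = 29; EF_Task 7 = 29+14 = 43
Expected project duration μ = 43 weeks. Critical path: Task 1 → Task 2 → Task 6 → Task 7.

Backward pass:
LF_Task 7 = 43; LS_Task 7 = 43−14 = 29
LF_Task 6 = LS_Task 7 = 29; LS_Task 6 = 29−11 = 18
LF_Task 5 = LS_Task 7 = 29; LS_Task 5 = 29−2 = 27
LF_Task 4 = LS_Task 7 = 29; LS_Task 4 = 29−7 = 22
LF_Task 3 = LS_Task 7 = 29; LS_Task 3 = 29−13 = 16
LF_Task 2 = LS_Task 6 = 18; LS_Task 2 = 18−9 = 9
LF_Task 1 = min(LS_Task 2=9, LS_Task 3=16, LS_Task 4=22, LS_Task 5=27) = 9; LS_Task 1 = 9−9 = 0
Slack_Task 5 = LS_Task 5 − ES_Task 5 = 27 − 9 = 18

18 weeks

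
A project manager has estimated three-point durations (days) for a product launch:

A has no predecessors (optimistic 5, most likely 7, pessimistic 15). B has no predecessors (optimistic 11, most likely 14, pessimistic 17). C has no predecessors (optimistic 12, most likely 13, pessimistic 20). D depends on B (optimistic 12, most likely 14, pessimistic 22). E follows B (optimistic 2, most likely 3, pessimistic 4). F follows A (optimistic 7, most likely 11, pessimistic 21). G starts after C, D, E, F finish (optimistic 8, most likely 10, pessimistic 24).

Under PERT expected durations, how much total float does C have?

te_A = (5 + 4·7 + 15)/6 = 48/6 = 8
te_B = (11 + 4·14 + 17)/6 = 84/6 = 14
te_C = (12 + 4·13 + 20)/6 = 84/6 = 14
te_D = (12 + 4·14 + 22)/6 = 90/6 = 15
te_E = (2 + 4·3 + 4)/6 = 18/6 = 3
te_F = (7 + 4·11 + 21)/6 = 72/6 = 12
te_G = (8 + 4·10 + 24)/6 = 72/6 = 12

Forward pass:
ES_A = 0; EF_A = 8
ES_B = 0; EF_B = 14
ES_C = 0; EF_C = 14
ES_D = 14; EF_D = 14+15 = 29
ES_E = 14; EF_E = 14+3 = 17
ES_F = 8; EF_F = 8+12 = 20
ES_G = max(EF_C=14, EF_D=29, EF_E=17, EF_F=20) = 29; EF_G = 29+12 = 41
Expected project duration μ = 41 days. Critical path: B → D → G.

Backward pass:
LF_G = 41; LS_G = 41−12 = 29
LF_F = LS_G = 29; LS_F = 29−12 = 17
LF_E = LS_G = 29; LS_E = 29−3 = 26
LF_D = LS_G = 29; LS_D = 29−15 = 14
LF_C = LS_G = 29; LS_C = 29−14 = 15
LF_B = min(LS_D=14, LS_E=26) = 14; LS_B = 14−14 = 0
LF_A = LS_F = 17; LS_A = 17−8 = 9
Slack_C = LS_C − ES_C = 15 − 0 = 15

15 days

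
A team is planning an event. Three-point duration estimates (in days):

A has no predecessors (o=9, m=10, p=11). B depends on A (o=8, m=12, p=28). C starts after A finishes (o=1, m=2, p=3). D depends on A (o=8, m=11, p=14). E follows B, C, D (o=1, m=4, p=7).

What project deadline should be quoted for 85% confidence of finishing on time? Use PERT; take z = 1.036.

te_A = (9 + 4·10 + 11)/6 = 60/6 = 10; σ²_A = ((11−9)/6)² = 0.111
te_B = (8 + 4·12 + 28)/6 = 84/6 = 14; σ²_B = ((28−8)/6)² = 11.111
te_C = (1 + 4·2 + 3)/6 = 12/6 = 2; σ²_C = ((3−1)/6)² = 0.111
te_D = (8 + 4·11 + 14)/6 = 66/6 = 11; σ²_D = ((14−8)/6)² = 1.000
te_E = (1 + 4·4 + 7)/6 = 24/6 = 4; σ²_E = ((7−1)/6)² = 1.000

Forward pass:
ES_A = 0; EF_A = 10
ES_B = 10; EF_B = 10+14 = 24
ES_C = 10; EF_C = 10+2 = 12
ES_D = 10; EF_D = 10+11 = 21
ES_E = max(EF_B=24, EF_C=12, EF_D=21) = 24; EF_E = 24+4 = 28
Expected project duration μ = 28 days. Critical path: A → B → E.

Variance along critical path = 0.111 + 11.111 + 1.000 = 12.222; σ = 3.496 days.
D = μ + z·σ = 28 + 1.036·3.496 = 31.6 days

31.6 days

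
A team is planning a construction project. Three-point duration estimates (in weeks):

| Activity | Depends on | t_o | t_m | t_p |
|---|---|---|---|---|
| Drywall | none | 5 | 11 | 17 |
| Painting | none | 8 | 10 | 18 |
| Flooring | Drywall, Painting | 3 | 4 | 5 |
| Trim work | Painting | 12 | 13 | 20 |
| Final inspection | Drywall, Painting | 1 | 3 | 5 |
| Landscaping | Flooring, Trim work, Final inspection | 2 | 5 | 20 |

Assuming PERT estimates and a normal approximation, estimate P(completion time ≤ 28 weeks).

te_Drywall = (5 + 4·11 + 17)/6 = 66/6 = 11; σ²_Drywall = ((17−5)/6)² = 4.000
te_Painting = (8 + 4·10 + 18)/6 = 66/6 = 11; σ²_Painting = ((18−8)/6)² = 2.778
te_Flooring = (3 + 4·4 + 5)/6 = 24/6 = 4; σ²_Flooring = ((5−3)/6)² = 0.111
te_Trim work = (12 + 4·13 + 20)/6 = 84/6 = 14; σ²_Trim work = ((20−12)/6)² = 1.778
te_Final inspection = (1 + 4·3 + 5)/6 = 18/6 = 3; σ²_Final inspection = ((5−1)/6)² = 0.444
te_Landscaping = (2 + 4·5 + 20)/6 = 42/6 = 7; σ²_Landscaping = ((20−2)/6)² = 9.000

Forward pass:
ES_Drywall = 0; EF_Drywall = 11
ES_Painting = 0; EF_Painting = 11
ES_Flooring = max(EF_Drywall=11, EF_Painting=11) = 11; EF_Flooring = 11+4 = 15
ES_Trim work = 11; EF_Trim work = 11+14 = 25
ES_Final inspection = max(EF_Drywall=11, EF_Painting=11) = 11; EF_Final inspection = 11+3 = 14
ES_Landscaping = max(EF_Flooring=15, EF_Trim work=25, EF_Final inspection=14) = 25; EF_Landscaping = 25+7 = 32
Expected project duration μ = 32 weeks. Critical path: Painting → Trim work → Landscaping.

Variance along critical path = 2.778 + 1.778 + 9.000 = 13.556; σ = √13.556 = 3.682 weeks.
Z = (28 − 32) / 3.682 = -1.086
P(T ≤ 28) = Φ(-1.086) ≈ 0.139

0.139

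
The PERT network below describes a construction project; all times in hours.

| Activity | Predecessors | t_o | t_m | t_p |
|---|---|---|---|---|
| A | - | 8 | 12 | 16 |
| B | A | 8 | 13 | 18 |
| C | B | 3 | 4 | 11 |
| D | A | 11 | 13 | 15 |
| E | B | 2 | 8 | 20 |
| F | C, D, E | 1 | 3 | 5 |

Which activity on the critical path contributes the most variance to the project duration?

E

te_A = (8 + 4·12 + 16)/6 = 72/6 = 12; σ²_A = ((16−8)/6)² = 1.778
te_B = (8 + 4·13 + 18)/6 = 78/6 = 13; σ²_B = ((18−8)/6)² = 2.778
te_C = (3 + 4·4 + 11)/6 = 30/6 = 5; σ²_C = ((11−3)/6)² = 1.778
te_D = (11 + 4·13 + 15)/6 = 78/6 = 13; σ²_D = ((15−11)/6)² = 0.444
te_E = (2 + 4·8 + 20)/6 = 54/6 = 9; σ²_E = ((20−2)/6)² = 9.000
te_F = (1 + 4·3 + 5)/6 = 18/6 = 3; σ²_F = ((5−1)/6)² = 0.444

Forward pass:
ES_A = 0; EF_A = 12
ES_B = 12; EF_B = 12+13 = 25
ES_C = 25; EF_C = 25+5 = 30
ES_D = 12; EF_D = 12+13 = 25
ES_E = 25; EF_E = 25+9 = 34
ES_F = max(EF_C=30, EF_D=25, EF_E=34) = 34; EF_F = 34+3 = 37
Expected project duration μ = 37 hours. Critical path: A → B → E → F.

Variances on critical path: σ²_A=1.778, σ²_B=2.778, σ²_E=9.000, σ²_F=0.444.
Largest is σ²_E = 9.000.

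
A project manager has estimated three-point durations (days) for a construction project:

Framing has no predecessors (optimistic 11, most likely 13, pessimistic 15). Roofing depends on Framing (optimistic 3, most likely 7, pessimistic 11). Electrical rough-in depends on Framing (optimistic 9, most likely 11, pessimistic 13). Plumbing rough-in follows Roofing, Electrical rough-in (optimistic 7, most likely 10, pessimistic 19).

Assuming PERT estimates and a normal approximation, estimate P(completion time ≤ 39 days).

te_Framing = (11 + 4·13 + 15)/6 = 78/6 = 13; σ²_Framing = ((15−11)/6)² = 0.444
te_Roofing = (3 + 4·7 + 11)/6 = 42/6 = 7; σ²_Roofing = ((11−3)/6)² = 1.778
te_Electrical rough-in = (9 + 4·11 + 13)/6 = 66/6 = 11; σ²_Electrical rough-in = ((13−9)/6)² = 0.444
te_Plumbing rough-in = (7 + 4·10 + 19)/6 = 66/6 = 11; σ²_Plumbing rough-in = ((19−7)/6)² = 4.000

Forward pass:
ES_Framing = 0; EF_Framing = 13
ES_Roofing = 13; EF_Roofing = 13+7 = 20
ES_Electrical rough-in = 13; EF_Electrical rough-in = 13+11 = 24
ES_Plumbing rough-in = max(EF_Roofing=20, EF_Electrical rough-in=24) = 24; EF_Plumbing rough-in = 24+11 = 35
Expected project duration μ = 35 days. Critical path: Framing → Electrical rough-in → Plumbing rough-in.

Variance along critical path = 0.444 + 0.444 + 4.000 = 4.889; σ = √4.889 = 2.211 days.
Z = (39 − 35) / 2.211 = 1.809
P(T ≤ 39) = Φ(1.809) ≈ 0.965

0.965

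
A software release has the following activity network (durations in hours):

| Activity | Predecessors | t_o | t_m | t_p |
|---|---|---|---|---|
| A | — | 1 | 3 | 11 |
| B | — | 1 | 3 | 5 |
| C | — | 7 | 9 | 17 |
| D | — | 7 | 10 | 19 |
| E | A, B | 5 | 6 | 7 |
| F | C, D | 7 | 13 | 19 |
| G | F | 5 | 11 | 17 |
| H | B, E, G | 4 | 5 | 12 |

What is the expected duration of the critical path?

te_A = (1 + 4·3 + 11)/6 = 24/6 = 4
te_B = (1 + 4·3 + 5)/6 = 18/6 = 3
te_C = (7 + 4·9 + 17)/6 = 60/6 = 10
te_D = (7 + 4·10 + 19)/6 = 66/6 = 11
te_E = (5 + 4·6 + 7)/6 = 36/6 = 6
te_F = (7 + 4·13 + 19)/6 = 78/6 = 13
te_G = (5 + 4·11 + 17)/6 = 66/6 = 11
te_H = (4 + 4·5 + 12)/6 = 36/6 = 6

Forward pass:
ES_A = 0; EF_A = 4
ES_B = 0; EF_B = 3
ES_C = 0; EF_C = 10
ES_D = 0; EF_D = 11
ES_E = max(EF_A=4, EF_B=3) = 4; EF_E = 4+6 = 10
ES_F = max(EF_C=10, EF_D=11) = 11; EF_F = 11+13 = 24
ES_G = 24; EF_G = 24+11 = 35
ES_H = max(EF_B=3, EF_E=10, EF_G=35) = 35; EF_H = 35+6 = 41
Expected project duration μ = 41 hours. Critical path: D → F → G → H.

41 hours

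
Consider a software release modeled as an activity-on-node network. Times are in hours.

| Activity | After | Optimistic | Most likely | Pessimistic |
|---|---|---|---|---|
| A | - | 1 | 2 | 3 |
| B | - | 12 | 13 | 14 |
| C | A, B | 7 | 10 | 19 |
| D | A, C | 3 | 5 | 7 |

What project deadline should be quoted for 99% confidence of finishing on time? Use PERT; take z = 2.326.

te_A = (1 + 4·2 + 3)/6 = 12/6 = 2; σ²_A = ((3−1)/6)² = 0.111
te_B = (12 + 4·13 + 14)/6 = 78/6 = 13; σ²_B = ((14−12)/6)² = 0.111
te_C = (7 + 4·10 + 19)/6 = 66/6 = 11; σ²_C = ((19−7)/6)² = 4.000
te_D = (3 + 4·5 + 7)/6 = 30/6 = 5; σ²_D = ((7−3)/6)² = 0.444

Forward pass:
ES_A = 0; EF_A = 2
ES_B = 0; EF_B = 13
ES_C = max(EF_A=2, EF_B=13) = 13; EF_C = 13+11 = 24
ES_D = max(EF_A=2, EF_C=24) = 24; EF_D = 24+5 = 29
Expected project duration μ = 29 hours. Critical path: B → C → D.

Variance along critical path = 0.111 + 4.000 + 0.444 = 4.556; σ = 2.134 hours.
D = μ + z·σ = 29 + 2.326·2.134 = 34.0 hours

34.0 hours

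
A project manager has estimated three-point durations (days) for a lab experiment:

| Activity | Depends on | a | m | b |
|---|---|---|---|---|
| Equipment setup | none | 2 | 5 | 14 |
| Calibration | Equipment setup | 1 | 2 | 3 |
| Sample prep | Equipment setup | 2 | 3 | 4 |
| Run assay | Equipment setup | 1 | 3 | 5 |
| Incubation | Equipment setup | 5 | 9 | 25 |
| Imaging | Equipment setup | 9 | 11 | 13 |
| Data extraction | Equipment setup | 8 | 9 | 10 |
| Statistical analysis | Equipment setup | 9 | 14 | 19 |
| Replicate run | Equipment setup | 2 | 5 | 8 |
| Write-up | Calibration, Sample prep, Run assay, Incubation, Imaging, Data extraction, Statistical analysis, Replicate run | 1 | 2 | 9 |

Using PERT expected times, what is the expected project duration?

te_Equipment setup = (2 + 4·5 + 14)/6 = 36/6 = 6
te_Calibration = (1 + 4·2 + 3)/6 = 12/6 = 2
te_Sample prep = (2 + 4·3 + 4)/6 = 18/6 = 3
te_Run assay = (1 + 4·3 + 5)/6 = 18/6 = 3
te_Incubation = (5 + 4·9 + 25)/6 = 66/6 = 11
te_Imaging = (9 + 4·11 + 13)/6 = 66/6 = 11
te_Data extraction = (8 + 4·9 + 10)/6 = 54/6 = 9
te_Statistical analysis = (9 + 4·14 + 19)/6 = 84/6 = 14
te_Replicate run = (2 + 4·5 + 8)/6 = 30/6 = 5
te_Write-up = (1 + 4·2 + 9)/6 = 18/6 = 3

Forward pass:
ES_Equipment setup = 0; EF_Equipment setup = 6
ES_Calibration = 6; EF_Calibration = 6+2 = 8
ES_Sample prep = 6; EF_Sample prep = 6+3 = 9
ES_Run assay = 6; EF_Run assay = 6+3 = 9
ES_Incubation = 6; EF_Incubation = 6+11 = 17
ES_Imaging = 6; EF_Imaging = 6+11 = 17
ES_Data extraction = 6; EF_Data extraction = 6+9 = 15
ES_Statistical analysis = 6; EF_Statistical analysis = 6+14 = 20
ES_Replicate run = 6; EF_Replicate run = 6+5 = 11
ES_Write-up = max(EF_Calibration=8, EF_Sample prep=9, EF_Run assay=9, EF_Incubation=17, EF_Imaging=17, EF_Data extraction=15, EF_Statistical analysis=20, EF_Replicate run=11) = 20; EF_Write-up = 20+3 = 23
Expected project duration μ = 23 days. Critical path: Equipment setup → Statistical analysis → Write-up.

23 days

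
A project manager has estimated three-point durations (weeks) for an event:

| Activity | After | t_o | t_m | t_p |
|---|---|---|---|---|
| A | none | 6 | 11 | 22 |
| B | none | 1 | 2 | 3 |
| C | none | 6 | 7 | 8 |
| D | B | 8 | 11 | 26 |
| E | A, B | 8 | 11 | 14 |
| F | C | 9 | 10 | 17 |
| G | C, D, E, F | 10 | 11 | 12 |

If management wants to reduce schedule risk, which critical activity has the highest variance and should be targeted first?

A

te_A = (6 + 4·11 + 22)/6 = 72/6 = 12; σ²_A = ((22−6)/6)² = 7.111
te_B = (1 + 4·2 + 3)/6 = 12/6 = 2; σ²_B = ((3−1)/6)² = 0.111
te_C = (6 + 4·7 + 8)/6 = 42/6 = 7; σ²_C = ((8−6)/6)² = 0.111
te_D = (8 + 4·11 + 26)/6 = 78/6 = 13; σ²_D = ((26−8)/6)² = 9.000
te_E = (8 + 4·11 + 14)/6 = 66/6 = 11; σ²_E = ((14−8)/6)² = 1.000
te_F = (9 + 4·10 + 17)/6 = 66/6 = 11; σ²_F = ((17−9)/6)² = 1.778
te_G = (10 + 4·11 + 12)/6 = 66/6 = 11; σ²_G = ((12−10)/6)² = 0.111

Forward pass:
ES_A = 0; EF_A = 12
ES_B = 0; EF_B = 2
ES_C = 0; EF_C = 7
ES_D = 2; EF_D = 2+13 = 15
ES_E = max(EF_A=12, EF_B=2) = 12; EF_E = 12+11 = 23
ES_F = 7; EF_F = 7+11 = 18
ES_G = max(EF_C=7, EF_D=15, EF_E=23, EF_F=18) = 23; EF_G = 23+11 = 34
Expected project duration μ = 34 weeks. Critical path: A → E → G.

Variances on critical path: σ²_A=7.111, σ²_E=1.000, σ²_G=0.111.
Largest is σ²_A = 7.111.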